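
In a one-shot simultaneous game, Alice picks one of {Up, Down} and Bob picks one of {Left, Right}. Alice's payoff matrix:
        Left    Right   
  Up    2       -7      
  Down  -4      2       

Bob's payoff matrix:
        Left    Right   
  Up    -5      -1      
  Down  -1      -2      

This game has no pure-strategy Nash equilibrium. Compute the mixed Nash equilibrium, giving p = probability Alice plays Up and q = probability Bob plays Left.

Set Bob's expected payoff from Left equal to that from Right:
  Bob's payoff to Left: p·(-5) + (1−p)·(-1) = -4p - 1
  Bob's payoff to Right: p·(-1) + (1−p)·(-2) = p - 2
  -4p - 1 = p - 2  ⇒  -5p = -1  ⇒  p = 1/5.
In a mixed equilibrium Alice is indifferent between Up and Down; this condition fixes q.
  Alice's expected payoff from Up: q·2 + (1−q)·(-7) = 9q - 7
  Alice's expected payoff from Down: q·(-4) + (1−q)·2 = -6q + 2
  9q - 7 = -6q + 2  ⇒  15q = 9  ⇒  q = 3/5.

p = 1/5, q = 3/5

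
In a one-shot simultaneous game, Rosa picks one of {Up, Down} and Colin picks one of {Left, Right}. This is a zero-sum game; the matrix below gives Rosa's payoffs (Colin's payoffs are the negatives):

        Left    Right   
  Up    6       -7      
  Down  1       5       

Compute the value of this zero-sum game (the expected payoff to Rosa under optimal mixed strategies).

For Rosa to be willing to mix, Rosa must be indifferent between Up and Down, which pins down Colin's mix.
  Rosa's payoff to Up: q·6 + (1−q)·(-7) = 13q - 7
  Rosa's payoff to Down: q·1 + (1−q)·5 = -4q + 5
  13q - 7 = -4q + 5  ⇒  17q = 12  ⇒  q = 12/17.
The value is Rosa's expected payoff against this mix (using Up): (12/17)·6 + (5/17)·(-7) = 37/17.

v = 37/17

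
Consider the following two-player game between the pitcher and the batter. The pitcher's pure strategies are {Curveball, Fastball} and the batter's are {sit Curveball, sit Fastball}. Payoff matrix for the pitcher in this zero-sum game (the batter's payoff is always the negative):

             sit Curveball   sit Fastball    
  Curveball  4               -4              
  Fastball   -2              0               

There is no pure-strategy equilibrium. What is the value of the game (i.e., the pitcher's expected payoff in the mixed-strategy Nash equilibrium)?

Set the pitcher's expected payoff from Curveball equal to that from Fastball:
  the pitcher's payoff from Curveball: q·4 + (1−q)·(-4) = 8q - 4
  the pitcher's payoff from Fastball: q·(-2) + (1−q)·0 = -2q
  8q - 4 = -2q  ⇒  10q = 4  ⇒  q = 2/5.
The value is the pitcher's expected payoff against this mix (using Curveball): (2/5)·4 + (3/5)·(-4) = -4/5.

v = -4/5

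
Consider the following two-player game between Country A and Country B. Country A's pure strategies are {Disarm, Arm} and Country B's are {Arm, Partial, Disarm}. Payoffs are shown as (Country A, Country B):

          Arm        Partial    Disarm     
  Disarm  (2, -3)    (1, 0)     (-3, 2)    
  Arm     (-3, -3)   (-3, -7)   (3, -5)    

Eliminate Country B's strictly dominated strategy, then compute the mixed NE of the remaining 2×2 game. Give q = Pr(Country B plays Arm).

q = 6/11

Country B's strategy Partial is strictly dominated by Disarm: 2 > 0 and -5 > -7. Eliminate Partial.
Country A's indifference between Disarm and Arm determines Country B's mixing probability q:
  Country A's payoff from Disarm: q·2 + (1−q)·(-3) = 5q - 3
  Country A's payoff from Arm: q·(-3) + (1−q)·3 = -6q + 3
  5q - 3 = -6q + 3  ⇒  11q = 6  ⇒  q = 6/11.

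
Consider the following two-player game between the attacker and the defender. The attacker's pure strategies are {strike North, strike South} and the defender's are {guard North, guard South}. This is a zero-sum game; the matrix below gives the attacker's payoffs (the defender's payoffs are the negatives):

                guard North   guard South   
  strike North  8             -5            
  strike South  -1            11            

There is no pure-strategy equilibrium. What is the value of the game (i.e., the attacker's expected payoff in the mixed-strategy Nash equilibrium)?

v = 83/25

Set the attacker's expected payoff from strike North equal to that from strike South:
  the attacker's payoff to strike North: q·8 + (1−q)·(-5) = 13q - 5
  the attacker's payoff to strike South: q·(-1) + (1−q)·11 = -12q + 11
  13q - 5 = -12q + 11  ⇒  25q = 16  ⇒  q = 16/25.
The value is the attacker's expected payoff against this mix (using strike North): (16/25)·8 + (9/25)·(-5) = 83/25.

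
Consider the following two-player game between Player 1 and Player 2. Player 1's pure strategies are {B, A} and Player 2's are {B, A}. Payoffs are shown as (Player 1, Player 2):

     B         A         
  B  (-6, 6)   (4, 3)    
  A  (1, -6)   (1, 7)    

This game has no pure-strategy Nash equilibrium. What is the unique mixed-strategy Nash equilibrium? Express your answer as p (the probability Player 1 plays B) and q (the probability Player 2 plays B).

For Player 2 to be willing to mix, Player 2 must be indifferent between B and A, which pins down Player 1's mix.
  Player 2's payoff from B: p·6 + (1−p)·(-6) = 12p - 6
  Player 2's payoff from A: p·3 + (1−p)·7 = -4p + 7
  12p - 6 = -4p + 7  ⇒  16p = 13  ⇒  p = 13/16.
Player 2's mix must leave Player 1 indifferent between B and A.
  Player 1's payoff to B: q·(-6) + (1−q)·4 = -10q + 4
  Player 1's payoff to A: q·1 + (1−q)·1 = 1
  -10q + 4 = 1  ⇒  -10q = -3  ⇒  q = 3/10.

p = 13/16, q = 3/10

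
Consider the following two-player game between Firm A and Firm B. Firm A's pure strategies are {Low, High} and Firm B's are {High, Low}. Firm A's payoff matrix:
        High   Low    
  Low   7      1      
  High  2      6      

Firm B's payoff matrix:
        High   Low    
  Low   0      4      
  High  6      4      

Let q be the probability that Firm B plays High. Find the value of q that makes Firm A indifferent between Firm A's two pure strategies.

q = 1/2

Firm A's indifference between Low and High determines Firm B's mixing probability q:
  Firm A's expected payoff from Low: q·7 + (1−q)·1 = 6q + 1
  Firm A's expected payoff from High: q·2 + (1−q)·6 = -4q + 6
  6q + 1 = -4q + 6  ⇒  10q = 5  ⇒  q = 1/2.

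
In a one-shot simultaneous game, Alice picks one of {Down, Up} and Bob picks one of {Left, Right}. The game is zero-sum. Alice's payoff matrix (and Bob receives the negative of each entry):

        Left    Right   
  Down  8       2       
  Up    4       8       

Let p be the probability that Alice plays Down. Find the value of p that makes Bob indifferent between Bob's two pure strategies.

p = 2/5

In a mixed equilibrium Bob is indifferent between Left and Right; this condition fixes p.
  Bob's expected payoff from Left: p·(-8) + (1−p)·(-4) = -4p - 4
  Bob's expected payoff from Right: p·(-2) + (1−p)·(-8) = 6p - 8
  -4p - 4 = 6p - 8  ⇒  -10p = -4  ⇒  p = 2/5.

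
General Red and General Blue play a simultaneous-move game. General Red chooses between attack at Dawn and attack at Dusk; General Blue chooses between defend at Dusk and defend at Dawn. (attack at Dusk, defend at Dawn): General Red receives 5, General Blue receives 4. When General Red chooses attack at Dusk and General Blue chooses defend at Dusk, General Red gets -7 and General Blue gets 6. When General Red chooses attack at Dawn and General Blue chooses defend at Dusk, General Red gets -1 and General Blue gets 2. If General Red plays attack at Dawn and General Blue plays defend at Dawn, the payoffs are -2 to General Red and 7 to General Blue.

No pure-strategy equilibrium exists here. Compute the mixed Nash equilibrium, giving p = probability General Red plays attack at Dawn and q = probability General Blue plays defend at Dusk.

p = 2/7, q = 7/13

Set General Blue's expected payoff from defend at Dusk equal to that from defend at Dawn:
  General Blue's payoff from defend at Dusk: p·2 + (1−p)·6 = -4p + 6
  General Blue's payoff from defend at Dawn: p·7 + (1−p)·4 = 3p + 4
  -4p + 6 = 3p + 4  ⇒  -7p = -2  ⇒  p = 2/7.
For General Red to be willing to mix, General Red must be indifferent between attack at Dawn and attack at Dusk, which pins down General Blue's mix.
  General Red's payoff to attack at Dawn: q·(-1) + (1−q)·(-2) = q - 2
  General Red's payoff to attack at Dusk: q·(-7) + (1−q)·5 = -12q + 5
  q - 2 = -12q + 5  ⇒  13q = 7  ⇒  q = 7/13.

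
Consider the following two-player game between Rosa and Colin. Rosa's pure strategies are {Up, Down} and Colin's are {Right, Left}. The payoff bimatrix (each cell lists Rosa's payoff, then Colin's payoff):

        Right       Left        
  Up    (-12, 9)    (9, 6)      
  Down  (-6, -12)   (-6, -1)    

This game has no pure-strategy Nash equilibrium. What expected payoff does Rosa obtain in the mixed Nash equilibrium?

Colin's mix must leave Rosa indifferent between Up and Down.
  Rosa's payoff from Up: q·(-12) + (1−q)·9 = -21q + 9
  Rosa's payoff from Down: q·(-6) + (1−q)·(-6) = -6
  -21q + 9 = -6  ⇒  -21q = -15  ⇒  q = 5/7.
At equilibrium Rosa is indifferent across rows, so Rosa's payoff equals the payoff from Up: (5/7)·(-12) + (2/7)·9 = -6.

-6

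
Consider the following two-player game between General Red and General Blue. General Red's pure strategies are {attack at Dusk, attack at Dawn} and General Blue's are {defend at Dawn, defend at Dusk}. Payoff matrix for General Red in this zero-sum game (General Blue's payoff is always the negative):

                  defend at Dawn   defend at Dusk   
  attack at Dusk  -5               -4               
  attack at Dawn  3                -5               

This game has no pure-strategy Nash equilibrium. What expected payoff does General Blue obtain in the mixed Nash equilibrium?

Set General Blue's expected payoff from defend at Dawn equal to that from defend at Dusk:
  General Blue's payoff from defend at Dawn: p·5 + (1−p)·(-3) = 8p - 3
  General Blue's payoff from defend at Dusk: p·4 + (1−p)·5 = -p + 5
  8p - 3 = -p + 5  ⇒  9p = 8  ⇒  p = 8/9.
At equilibrium General Blue is indifferent across columns, so General Blue's payoff equals the payoff from defend at Dawn: (8/9)·5 + (1/9)·(-3) = 37/9.

37/9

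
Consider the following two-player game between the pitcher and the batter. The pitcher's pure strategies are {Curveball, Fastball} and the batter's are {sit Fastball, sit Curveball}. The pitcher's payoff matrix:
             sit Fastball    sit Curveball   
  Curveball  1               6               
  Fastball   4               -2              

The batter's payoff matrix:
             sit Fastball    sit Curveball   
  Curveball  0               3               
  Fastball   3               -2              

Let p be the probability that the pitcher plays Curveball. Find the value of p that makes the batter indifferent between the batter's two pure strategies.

In a mixed equilibrium the batter is indifferent between sit Fastball and sit Curveball; this condition fixes p.
  the batter's payoff to sit Fastball: p·0 + (1−p)·3 = -3p + 3
  the batter's payoff to sit Curveball: p·3 + (1−p)·(-2) = 5p - 2
  -3p + 3 = 5p - 2  ⇒  -8p = -5  ⇒  p = 5/8.

p = 5/8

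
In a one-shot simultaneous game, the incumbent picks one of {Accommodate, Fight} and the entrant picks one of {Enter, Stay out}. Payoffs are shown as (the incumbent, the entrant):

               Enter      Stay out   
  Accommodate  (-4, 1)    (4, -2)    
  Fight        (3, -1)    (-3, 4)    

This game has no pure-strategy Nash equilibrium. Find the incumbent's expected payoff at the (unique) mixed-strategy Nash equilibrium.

0

For the incumbent to be willing to mix, the incumbent must be indifferent between Accommodate and Fight, which pins down the entrant's mix.
  the incumbent's expected payoff from Accommodate: q·(-4) + (1−q)·4 = -8q + 4
  the incumbent's expected payoff from Fight: q·3 + (1−q)·(-3) = 6q - 3
  -8q + 4 = 6q - 3  ⇒  -14q = -7  ⇒  q = 1/2.
At equilibrium the incumbent is indifferent across rows, so the incumbent's payoff equals the payoff from Accommodate: (1/2)·(-4) + (1/2)·4 = 0.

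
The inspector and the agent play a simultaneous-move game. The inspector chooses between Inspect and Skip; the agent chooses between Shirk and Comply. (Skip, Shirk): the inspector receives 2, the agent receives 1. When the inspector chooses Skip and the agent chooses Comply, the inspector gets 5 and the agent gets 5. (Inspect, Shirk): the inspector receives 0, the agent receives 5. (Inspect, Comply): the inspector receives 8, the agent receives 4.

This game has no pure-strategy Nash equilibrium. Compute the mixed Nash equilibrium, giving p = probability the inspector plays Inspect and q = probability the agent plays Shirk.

The agent's indifference between Shirk and Comply determines the inspector's mixing probability p:
  the agent's payoff to Shirk: p·5 + (1−p)·1 = 4p + 1
  the agent's payoff to Comply: p·4 + (1−p)·5 = -p + 5
  4p + 1 = -p + 5  ⇒  5p = 4  ⇒  p = 4/5.
For the inspector to be willing to mix, the inspector must be indifferent between Inspect and Skip, which pins down the agent's mix.
  the inspector's payoff to Inspect: q·0 + (1−q)·8 = -8q + 8
  the inspector's payoff to Skip: q·2 + (1−q)·5 = -3q + 5
  -8q + 8 = -3q + 5  ⇒  -5q = -3  ⇒  q = 3/5.

p = 4/5, q = 3/5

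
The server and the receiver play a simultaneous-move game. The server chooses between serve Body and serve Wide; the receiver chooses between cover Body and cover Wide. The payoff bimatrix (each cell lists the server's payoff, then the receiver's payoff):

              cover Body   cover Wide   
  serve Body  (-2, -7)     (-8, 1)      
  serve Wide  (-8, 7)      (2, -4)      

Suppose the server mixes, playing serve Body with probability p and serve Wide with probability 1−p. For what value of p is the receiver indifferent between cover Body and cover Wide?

The receiver's indifference between cover Body and cover Wide determines the server's mixing probability p:
  the receiver's payoff from cover Body: p·(-7) + (1−p)·7 = -14p + 7
  the receiver's payoff from cover Wide: p·1 + (1−p)·(-4) = 5p - 4
  -14p + 7 = 5p - 4  ⇒  -19p = -11  ⇒  p = 11/19.

p = 11/19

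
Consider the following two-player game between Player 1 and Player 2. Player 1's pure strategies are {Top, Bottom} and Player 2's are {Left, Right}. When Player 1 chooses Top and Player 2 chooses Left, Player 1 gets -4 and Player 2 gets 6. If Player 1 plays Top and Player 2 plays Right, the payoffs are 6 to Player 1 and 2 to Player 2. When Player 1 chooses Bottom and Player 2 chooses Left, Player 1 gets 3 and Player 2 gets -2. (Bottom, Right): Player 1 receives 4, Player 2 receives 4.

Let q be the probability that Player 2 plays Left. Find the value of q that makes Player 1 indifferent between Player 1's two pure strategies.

Player 2's mix must leave Player 1 indifferent between Top and Bottom.
  Player 1's payoff to Top: q·(-4) + (1−q)·6 = -10q + 6
  Player 1's payoff to Bottom: q·3 + (1−q)·4 = -q + 4
  -10q + 6 = -q + 4  ⇒  -9q = -2  ⇒  q = 2/9.

q = 2/9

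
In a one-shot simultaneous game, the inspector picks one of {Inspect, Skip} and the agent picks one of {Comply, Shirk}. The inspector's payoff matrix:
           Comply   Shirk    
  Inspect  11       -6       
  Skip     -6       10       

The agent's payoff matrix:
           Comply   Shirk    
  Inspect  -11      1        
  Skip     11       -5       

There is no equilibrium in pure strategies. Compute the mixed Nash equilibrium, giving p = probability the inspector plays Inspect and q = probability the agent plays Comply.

Set the agent's expected payoff from Comply equal to that from Shirk:
  the agent's expected payoff from Comply: p·(-11) + (1−p)·11 = -22p + 11
  the agent's expected payoff from Shirk: p·1 + (1−p)·(-5) = 6p - 5
  -22p + 11 = 6p - 5  ⇒  -28p = -16  ⇒  p = 4/7.
For the inspector to be willing to mix, the inspector must be indifferent between Inspect and Skip, which pins down the agent's mix.
  the inspector's expected payoff from Inspect: q·11 + (1−q)·(-6) = 17q - 6
  the inspector's expected payoff from Skip: q·(-6) + (1−q)·10 = -16q + 10
  17q - 6 = -16q + 10  ⇒  33q = 16  ⇒  q = 16/33.

p = 4/7, q = 16/33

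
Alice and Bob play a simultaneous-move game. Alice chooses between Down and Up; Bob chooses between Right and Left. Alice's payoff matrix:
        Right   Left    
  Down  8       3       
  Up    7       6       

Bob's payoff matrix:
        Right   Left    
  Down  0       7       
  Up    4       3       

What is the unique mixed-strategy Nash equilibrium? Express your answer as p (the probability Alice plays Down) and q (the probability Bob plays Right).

For Bob to be willing to mix, Bob must be indifferent between Right and Left, which pins down Alice's mix.
  Bob's payoff from Right: p·0 + (1−p)·4 = -4p + 4
  Bob's payoff from Left: p·7 + (1−p)·3 = 4p + 3
  -4p + 4 = 4p + 3  ⇒  -8p = -1  ⇒  p = 1/8.
Alice's indifference between Down and Up determines Bob's mixing probability q:
  Alice's payoff to Down: q·8 + (1−q)·3 = 5q + 3
  Alice's payoff to Up: q·7 + (1−q)·6 = q + 6
  5q + 3 = q + 6  ⇒  4q = 3  ⇒  q = 3/4.

p = 1/8, q = 3/4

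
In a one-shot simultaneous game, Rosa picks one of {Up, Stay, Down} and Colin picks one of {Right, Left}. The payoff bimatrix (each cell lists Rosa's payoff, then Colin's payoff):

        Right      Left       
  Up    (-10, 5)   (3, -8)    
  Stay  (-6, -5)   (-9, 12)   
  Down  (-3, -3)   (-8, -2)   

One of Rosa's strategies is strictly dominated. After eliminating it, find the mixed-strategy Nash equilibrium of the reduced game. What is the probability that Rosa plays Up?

p = 1/14

Rosa's strategy Stay is strictly dominated by Down: -3 > -6 and -8 > -9. Eliminate Stay.
Set Colin's expected payoff from Right equal to that from Left:
  Colin's payoff to Right: p·5 + (1−p)·(-3) = 8p - 3
  Colin's payoff to Left: p·(-8) + (1−p)·(-2) = -6p - 2
  8p - 3 = -6p - 2  ⇒  14p = 1  ⇒  p = 1/14.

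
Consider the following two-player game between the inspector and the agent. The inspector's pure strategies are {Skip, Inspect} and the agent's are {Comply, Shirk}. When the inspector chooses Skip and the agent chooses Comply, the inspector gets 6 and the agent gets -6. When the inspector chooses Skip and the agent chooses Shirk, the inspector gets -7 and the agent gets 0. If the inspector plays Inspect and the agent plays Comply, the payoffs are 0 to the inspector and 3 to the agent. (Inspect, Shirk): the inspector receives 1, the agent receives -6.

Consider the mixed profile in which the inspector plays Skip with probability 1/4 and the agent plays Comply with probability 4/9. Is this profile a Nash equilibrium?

No

Given the inspector's mix p = 1/4, the agent's payoff from Comply is 3/4 but from Shirk is -9/2. The agent strictly prefers Comply, so the agent would not mix.
So the proposed profile is not a Nash equilibrium.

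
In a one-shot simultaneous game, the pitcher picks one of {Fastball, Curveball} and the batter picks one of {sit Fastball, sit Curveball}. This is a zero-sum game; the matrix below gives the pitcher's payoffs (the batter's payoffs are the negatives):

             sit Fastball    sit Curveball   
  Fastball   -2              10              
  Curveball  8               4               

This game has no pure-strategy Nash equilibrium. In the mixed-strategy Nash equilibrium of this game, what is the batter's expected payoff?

Set the batter's expected payoff from sit Fastball equal to that from sit Curveball:
  the batter's expected payoff from sit Fastball: p·2 + (1−p)·(-8) = 10p - 8
  the batter's expected payoff from sit Curveball: p·(-10) + (1−p)·(-4) = -6p - 4
  10p - 8 = -6p - 4  ⇒  16p = 4  ⇒  p = 1/4.
At equilibrium the batter is indifferent across columns, so the batter's payoff equals the payoff from sit Fastball: (1/4)·2 + (3/4)·(-8) = -11/2.

-11/2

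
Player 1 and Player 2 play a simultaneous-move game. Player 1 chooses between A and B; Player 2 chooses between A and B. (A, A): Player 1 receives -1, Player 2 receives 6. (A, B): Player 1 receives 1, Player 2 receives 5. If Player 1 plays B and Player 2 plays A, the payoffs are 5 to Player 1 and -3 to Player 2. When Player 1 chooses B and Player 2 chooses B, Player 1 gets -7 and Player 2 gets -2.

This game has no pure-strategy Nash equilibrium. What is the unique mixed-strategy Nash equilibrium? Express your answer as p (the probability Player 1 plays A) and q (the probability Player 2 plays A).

p = 1/2, q = 4/7

Set Player 2's expected payoff from A equal to that from B:
  Player 2's payoff to A: p·6 + (1−p)·(-3) = 9p - 3
  Player 2's payoff to B: p·5 + (1−p)·(-2) = 7p - 2
  9p - 3 = 7p - 2  ⇒  2p = 1  ⇒  p = 1/2.
Set Player 1's expected payoff from A equal to that from B:
  Player 1's payoff to A: q·(-1) + (1−q)·1 = -2q + 1
  Player 1's payoff to B: q·5 + (1−q)·(-7) = 12q - 7
  -2q + 1 = 12q - 7  ⇒  -14q = -8  ⇒  q = 4/7.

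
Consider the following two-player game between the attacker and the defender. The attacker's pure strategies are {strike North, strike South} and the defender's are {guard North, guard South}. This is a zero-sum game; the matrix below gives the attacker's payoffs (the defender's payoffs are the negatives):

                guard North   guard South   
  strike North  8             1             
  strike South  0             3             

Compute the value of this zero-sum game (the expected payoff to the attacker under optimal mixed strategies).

v = 12/5

For the attacker to be willing to mix, the attacker must be indifferent between strike North and strike South, which pins down the defender's mix.
  the attacker's payoff from strike North: q·8 + (1−q)·1 = 7q + 1
  the attacker's payoff from strike South: q·0 + (1−q)·3 = -3q + 3
  7q + 1 = -3q + 3  ⇒  10q = 2  ⇒  q = 1/5.
The value is the attacker's expected payoff against this mix (using strike North): (1/5)·8 + (4/5)·1 = 12/5.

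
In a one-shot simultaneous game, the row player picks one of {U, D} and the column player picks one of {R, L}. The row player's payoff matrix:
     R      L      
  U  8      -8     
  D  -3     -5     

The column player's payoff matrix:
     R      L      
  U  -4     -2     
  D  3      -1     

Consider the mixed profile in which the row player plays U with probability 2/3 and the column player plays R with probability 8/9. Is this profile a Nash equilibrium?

Given the column player's mix q = 8/9, the row player's payoff from U is 56/9 but from D is -29/9. The row player strictly prefers U, so the row player would not mix.
So the proposed profile is not a Nash equilibrium.

No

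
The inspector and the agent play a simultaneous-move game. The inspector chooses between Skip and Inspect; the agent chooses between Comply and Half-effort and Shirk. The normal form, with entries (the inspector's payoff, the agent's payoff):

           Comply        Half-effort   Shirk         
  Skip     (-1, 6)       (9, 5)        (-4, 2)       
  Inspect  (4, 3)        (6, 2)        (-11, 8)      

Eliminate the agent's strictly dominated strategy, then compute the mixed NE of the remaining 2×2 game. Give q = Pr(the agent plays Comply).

q = 7/12

The agent's strategy Half-effort is strictly dominated by Comply: 6 > 5 and 3 > 2. Eliminate Half-effort.
In a mixed equilibrium the inspector is indifferent between Skip and Inspect; this condition fixes q.
  the inspector's expected payoff from Skip: q·(-1) + (1−q)·(-4) = 3q - 4
  the inspector's expected payoff from Inspect: q·4 + (1−q)·(-11) = 15q - 11
  3q - 4 = 15q - 11  ⇒  -12q = -7  ⇒  q = 7/12.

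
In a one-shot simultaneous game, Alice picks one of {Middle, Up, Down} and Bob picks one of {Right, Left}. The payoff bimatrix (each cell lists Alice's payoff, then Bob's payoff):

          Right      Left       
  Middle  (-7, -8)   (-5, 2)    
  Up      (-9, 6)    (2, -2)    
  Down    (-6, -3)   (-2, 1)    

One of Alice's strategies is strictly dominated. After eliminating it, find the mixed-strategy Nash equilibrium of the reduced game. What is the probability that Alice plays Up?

p = 1/3

Alice's strategy Middle is strictly dominated by Down: -6 > -7 and -2 > -5. Eliminate Middle.
Alice's mix must leave Bob indifferent between Right and Left.
  Bob's payoff from Right: p·6 + (1−p)·(-3) = 9p - 3
  Bob's payoff from Left: p·(-2) + (1−p)·1 = -3p + 1
  9p - 3 = -3p + 1  ⇒  12p = 4  ⇒  p = 1/3.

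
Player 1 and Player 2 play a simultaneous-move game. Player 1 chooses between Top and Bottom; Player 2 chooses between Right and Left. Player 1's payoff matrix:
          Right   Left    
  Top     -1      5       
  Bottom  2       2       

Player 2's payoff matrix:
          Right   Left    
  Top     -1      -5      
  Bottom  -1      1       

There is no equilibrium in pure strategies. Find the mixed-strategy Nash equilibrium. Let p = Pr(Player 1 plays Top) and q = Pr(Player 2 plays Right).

p = 1/3, q = 1/2

For Player 2 to be willing to mix, Player 2 must be indifferent between Right and Left, which pins down Player 1's mix.
  Player 2's payoff to Right: p·(-1) + (1−p)·(-1) = -1
  Player 2's payoff to Left: p·(-5) + (1−p)·1 = -6p + 1
  -1 = -6p + 1  ⇒  6p = 2  ⇒  p = 1/3.
Player 2's mix must leave Player 1 indifferent between Top and Bottom.
  Player 1's expected payoff from Top: q·(-1) + (1−q)·5 = -6q + 5
  Player 1's expected payoff from Bottom: q·2 + (1−q)·2 = 2
  -6q + 5 = 2  ⇒  -6q = -3  ⇒  q = 1/2.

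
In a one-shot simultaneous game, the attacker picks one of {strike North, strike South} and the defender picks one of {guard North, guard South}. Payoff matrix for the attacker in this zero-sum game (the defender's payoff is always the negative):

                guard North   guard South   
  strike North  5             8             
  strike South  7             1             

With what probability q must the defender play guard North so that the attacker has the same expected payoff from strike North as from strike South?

For the attacker to be willing to mix, the attacker must be indifferent between strike North and strike South, which pins down the defender's mix.
  the attacker's payoff to strike North: q·5 + (1−q)·8 = -3q + 8
  the attacker's payoff to strike South: q·7 + (1−q)·1 = 6q + 1
  -3q + 8 = 6q + 1  ⇒  -9q = -7  ⇒  q = 7/9.

q = 7/9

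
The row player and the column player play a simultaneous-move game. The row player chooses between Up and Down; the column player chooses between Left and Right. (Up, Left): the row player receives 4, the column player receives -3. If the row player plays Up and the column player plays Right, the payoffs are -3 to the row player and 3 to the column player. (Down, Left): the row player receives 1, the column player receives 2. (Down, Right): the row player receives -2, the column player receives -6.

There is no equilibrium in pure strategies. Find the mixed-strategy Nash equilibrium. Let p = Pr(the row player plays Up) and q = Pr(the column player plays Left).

p = 4/7, q = 1/4

The row player's mix must leave the column player indifferent between Left and Right.
  the column player's payoff to Left: p·(-3) + (1−p)·2 = -5p + 2
  the column player's payoff to Right: p·3 + (1−p)·(-6) = 9p - 6
  -5p + 2 = 9p - 6  ⇒  -14p = -8  ⇒  p = 4/7.
For the row player to be willing to mix, the row player must be indifferent between Up and Down, which pins down the column player's mix.
  the row player's payoff to Up: q·4 + (1−q)·(-3) = 7q - 3
  the row player's payoff to Down: q·1 + (1−q)·(-2) = 3q - 2
  7q - 3 = 3q - 2  ⇒  4q = 1  ⇒  q = 1/4.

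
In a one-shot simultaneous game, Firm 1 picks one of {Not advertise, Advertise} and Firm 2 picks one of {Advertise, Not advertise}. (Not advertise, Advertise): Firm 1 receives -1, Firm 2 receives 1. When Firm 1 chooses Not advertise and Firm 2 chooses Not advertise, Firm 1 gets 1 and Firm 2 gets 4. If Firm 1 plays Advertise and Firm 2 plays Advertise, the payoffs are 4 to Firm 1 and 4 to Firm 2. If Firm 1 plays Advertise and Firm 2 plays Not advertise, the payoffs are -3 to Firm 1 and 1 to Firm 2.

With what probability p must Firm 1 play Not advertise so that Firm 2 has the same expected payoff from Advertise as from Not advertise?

Firm 2's indifference between Advertise and Not advertise determines Firm 1's mixing probability p:
  Firm 2's payoff to Advertise: p·1 + (1−p)·4 = -3p + 4
  Firm 2's payoff to Not advertise: p·4 + (1−p)·1 = 3p + 1
  -3p + 4 = 3p + 1  ⇒  -6p = -3  ⇒  p = 1/2.

p = 1/2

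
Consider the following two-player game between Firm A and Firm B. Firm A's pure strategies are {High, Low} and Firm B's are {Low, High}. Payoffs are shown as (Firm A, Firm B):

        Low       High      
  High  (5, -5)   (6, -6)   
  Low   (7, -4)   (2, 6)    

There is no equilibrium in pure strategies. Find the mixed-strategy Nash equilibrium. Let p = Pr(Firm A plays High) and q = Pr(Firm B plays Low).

p = 10/11, q = 2/3

For Firm B to be willing to mix, Firm B must be indifferent between Low and High, which pins down Firm A's mix.
  Firm B's expected payoff from Low: p·(-5) + (1−p)·(-4) = -p - 4
  Firm B's expected payoff from High: p·(-6) + (1−p)·6 = -12p + 6
  -p - 4 = -12p + 6  ⇒  11p = 10  ⇒  p = 10/11.
Set Firm A's expected payoff from High equal to that from Low:
  Firm A's payoff from High: q·5 + (1−q)·6 = -q + 6
  Firm A's payoff from Low: q·7 + (1−q)·2 = 5q + 2
  -q + 6 = 5q + 2  ⇒  -6q = -4  ⇒  q = 2/3.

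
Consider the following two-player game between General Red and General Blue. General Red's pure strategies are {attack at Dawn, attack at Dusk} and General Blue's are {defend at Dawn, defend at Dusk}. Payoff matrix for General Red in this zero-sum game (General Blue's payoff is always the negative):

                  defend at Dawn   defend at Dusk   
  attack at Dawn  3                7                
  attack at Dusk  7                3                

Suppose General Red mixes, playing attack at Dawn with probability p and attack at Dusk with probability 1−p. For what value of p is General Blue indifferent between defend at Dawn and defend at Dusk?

General Blue's indifference between defend at Dawn and defend at Dusk determines General Red's mixing probability p:
  General Blue's payoff from defend at Dawn: p·(-3) + (1−p)·(-7) = 4p - 7
  General Blue's payoff from defend at Dusk: p·(-7) + (1−p)·(-3) = -4p - 3
  4p - 7 = -4p - 3  ⇒  8p = 4  ⇒  p = 1/2.

p = 1/2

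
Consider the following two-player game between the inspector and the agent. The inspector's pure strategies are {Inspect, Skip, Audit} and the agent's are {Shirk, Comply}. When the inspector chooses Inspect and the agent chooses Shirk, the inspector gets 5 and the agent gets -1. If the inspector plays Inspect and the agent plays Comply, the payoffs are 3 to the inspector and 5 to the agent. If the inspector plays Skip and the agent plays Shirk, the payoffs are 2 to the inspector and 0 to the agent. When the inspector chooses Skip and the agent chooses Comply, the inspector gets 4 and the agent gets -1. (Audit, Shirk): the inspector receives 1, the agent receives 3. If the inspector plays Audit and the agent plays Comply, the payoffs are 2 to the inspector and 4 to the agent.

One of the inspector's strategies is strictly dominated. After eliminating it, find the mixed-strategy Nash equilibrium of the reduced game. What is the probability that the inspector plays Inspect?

p = 1/7

The inspector's strategy Audit is strictly dominated by Skip: 2 > 1 and 4 > 2. Eliminate Audit.
Set the agent's expected payoff from Shirk equal to that from Comply:
  the agent's expected payoff from Shirk: p·(-1) + (1−p)·0 = -p
  the agent's expected payoff from Comply: p·5 + (1−p)·(-1) = 6p - 1
  -p = 6p - 1  ⇒  -7p = -1  ⇒  p = 1/7.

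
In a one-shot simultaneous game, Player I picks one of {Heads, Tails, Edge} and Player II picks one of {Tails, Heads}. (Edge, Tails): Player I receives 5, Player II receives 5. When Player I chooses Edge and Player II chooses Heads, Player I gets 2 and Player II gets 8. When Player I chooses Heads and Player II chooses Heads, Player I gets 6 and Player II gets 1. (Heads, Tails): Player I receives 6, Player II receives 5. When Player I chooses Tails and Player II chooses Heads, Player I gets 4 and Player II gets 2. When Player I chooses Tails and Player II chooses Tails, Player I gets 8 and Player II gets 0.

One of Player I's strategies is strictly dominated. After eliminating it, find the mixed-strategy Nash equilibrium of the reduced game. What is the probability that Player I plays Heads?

Player I's strategy Edge is strictly dominated by Tails: 8 > 5 and 4 > 2. Eliminate Edge.
In a mixed equilibrium Player II is indifferent between Tails and Heads; this condition fixes p.
  Player II's expected payoff from Tails: p·5 + (1−p)·0 = 5p
  Player II's expected payoff from Heads: p·1 + (1−p)·2 = -p + 2
  5p = -p + 2  ⇒  6p = 2  ⇒  p = 1/3.

p = 1/3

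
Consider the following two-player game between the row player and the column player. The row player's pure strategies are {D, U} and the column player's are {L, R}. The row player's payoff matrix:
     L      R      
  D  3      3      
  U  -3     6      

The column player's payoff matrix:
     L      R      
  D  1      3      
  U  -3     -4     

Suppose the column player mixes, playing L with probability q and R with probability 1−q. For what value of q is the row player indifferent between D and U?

The row player's indifference between D and U determines the column player's mixing probability q:
  the row player's payoff from D: q·3 + (1−q)·3 = 3
  the row player's payoff from U: q·(-3) + (1−q)·6 = -9q + 6
  3 = -9q + 6  ⇒  9q = 3  ⇒  q = 1/3.

q = 1/3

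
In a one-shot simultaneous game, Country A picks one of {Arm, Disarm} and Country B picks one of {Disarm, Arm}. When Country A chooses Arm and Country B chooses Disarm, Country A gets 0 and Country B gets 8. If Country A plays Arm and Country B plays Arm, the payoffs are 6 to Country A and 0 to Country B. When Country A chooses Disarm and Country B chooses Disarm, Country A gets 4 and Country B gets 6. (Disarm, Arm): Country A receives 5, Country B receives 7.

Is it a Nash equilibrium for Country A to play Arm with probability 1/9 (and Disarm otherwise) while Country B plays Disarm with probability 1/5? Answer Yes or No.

Yes

Check Country B's indifference given Country A's mix p = 1/9:
  payoff from Disarm = 56/9; payoff from Arm = 56/9 — equal.
Check Country A's indifference given Country B's mix q = 1/5:
  payoff from Arm = 24/5; payoff from Disarm = 24/5 — equal.
Both players are indifferent, so neither can profitably deviate.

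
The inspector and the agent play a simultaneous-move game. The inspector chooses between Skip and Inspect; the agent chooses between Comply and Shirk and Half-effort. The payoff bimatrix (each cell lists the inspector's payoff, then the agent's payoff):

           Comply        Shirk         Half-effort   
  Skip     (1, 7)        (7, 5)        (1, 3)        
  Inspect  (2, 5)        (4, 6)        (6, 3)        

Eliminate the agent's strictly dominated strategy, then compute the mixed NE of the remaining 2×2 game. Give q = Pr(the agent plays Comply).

The agent's strategy Half-effort is strictly dominated by Shirk: 5 > 3 and 6 > 3. Eliminate Half-effort.
The inspector's indifference between Skip and Inspect determines the agent's mixing probability q:
  the inspector's payoff to Skip: q·1 + (1−q)·7 = -6q + 7
  the inspector's payoff to Inspect: q·2 + (1−q)·4 = -2q + 4
  -6q + 7 = -2q + 4  ⇒  -4q = -3  ⇒  q = 3/4.

q = 3/4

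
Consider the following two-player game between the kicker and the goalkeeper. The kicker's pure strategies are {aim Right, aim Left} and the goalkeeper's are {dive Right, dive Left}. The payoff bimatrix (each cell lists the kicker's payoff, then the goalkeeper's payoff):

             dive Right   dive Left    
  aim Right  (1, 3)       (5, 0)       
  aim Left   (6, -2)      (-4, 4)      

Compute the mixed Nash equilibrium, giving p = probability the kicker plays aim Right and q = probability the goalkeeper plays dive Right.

Set the goalkeeper's expected payoff from dive Right equal to that from dive Left:
  the goalkeeper's payoff to dive Right: p·3 + (1−p)·(-2) = 5p - 2
  the goalkeeper's payoff to dive Left: p·0 + (1−p)·4 = -4p + 4
  5p - 2 = -4p + 4  ⇒  9p = 6  ⇒  p = 2/3.
In a mixed equilibrium the kicker is indifferent between aim Right and aim Left; this condition fixes q.
  the kicker's expected payoff from aim Right: q·1 + (1−q)·5 = -4q + 5
  the kicker's expected payoff from aim Left: q·6 + (1−q)·(-4) = 10q - 4
  -4q + 5 = 10q - 4  ⇒  -14q = -9  ⇒  q = 9/14.

p = 2/3, q = 9/14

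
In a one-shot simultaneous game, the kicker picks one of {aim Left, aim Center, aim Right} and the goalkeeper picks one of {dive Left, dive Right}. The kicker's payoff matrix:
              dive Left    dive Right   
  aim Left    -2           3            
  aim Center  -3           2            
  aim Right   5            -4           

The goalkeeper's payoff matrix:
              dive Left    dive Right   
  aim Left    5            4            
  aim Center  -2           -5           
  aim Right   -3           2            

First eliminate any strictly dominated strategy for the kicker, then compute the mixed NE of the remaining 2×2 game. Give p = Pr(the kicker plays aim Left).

The kicker's strategy aim Center is strictly dominated by aim Left: -2 > -3 and 3 > 2. Eliminate aim Center.
Set the goalkeeper's expected payoff from dive Left equal to that from dive Right:
  the goalkeeper's payoff from dive Left: p·5 + (1−p)·(-3) = 8p - 3
  the goalkeeper's payoff from dive Right: p·4 + (1−p)·2 = 2p + 2
  8p - 3 = 2p + 2  ⇒  6p = 5  ⇒  p = 5/6.

p = 5/6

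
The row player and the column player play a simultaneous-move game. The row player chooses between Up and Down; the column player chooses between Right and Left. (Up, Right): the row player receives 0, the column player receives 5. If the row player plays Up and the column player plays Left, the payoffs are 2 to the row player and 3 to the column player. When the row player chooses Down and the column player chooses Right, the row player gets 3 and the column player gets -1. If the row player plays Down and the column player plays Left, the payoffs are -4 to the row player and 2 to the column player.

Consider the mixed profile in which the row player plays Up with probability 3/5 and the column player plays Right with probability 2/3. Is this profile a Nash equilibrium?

Yes

Check the column player's indifference given the row player's mix p = 3/5:
  payoff from Right = 13/5; payoff from Left = 13/5 — equal.
Check the row player's indifference given the column player's mix q = 2/3:
  payoff from Up = 2/3; payoff from Down = 2/3 — equal.
Both players are indifferent, so neither can profitably deviate.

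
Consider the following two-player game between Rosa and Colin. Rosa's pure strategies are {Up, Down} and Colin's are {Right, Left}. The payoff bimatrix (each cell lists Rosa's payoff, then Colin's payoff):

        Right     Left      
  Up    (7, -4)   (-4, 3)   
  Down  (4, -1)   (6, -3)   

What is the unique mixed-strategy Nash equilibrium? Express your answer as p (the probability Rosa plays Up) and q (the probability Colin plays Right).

p = 2/9, q = 10/13

For Colin to be willing to mix, Colin must be indifferent between Right and Left, which pins down Rosa's mix.
  Colin's payoff to Right: p·(-4) + (1−p)·(-1) = -3p - 1
  Colin's payoff to Left: p·3 + (1−p)·(-3) = 6p - 3
  -3p - 1 = 6p - 3  ⇒  -9p = -2  ⇒  p = 2/9.
Colin's mix must leave Rosa indifferent between Up and Down.
  Rosa's payoff to Up: q·7 + (1−q)·(-4) = 11q - 4
  Rosa's payoff to Down: q·4 + (1−q)·6 = -2q + 6
  11q - 4 = -2q + 6  ⇒  13q = 10  ⇒  q = 10/13.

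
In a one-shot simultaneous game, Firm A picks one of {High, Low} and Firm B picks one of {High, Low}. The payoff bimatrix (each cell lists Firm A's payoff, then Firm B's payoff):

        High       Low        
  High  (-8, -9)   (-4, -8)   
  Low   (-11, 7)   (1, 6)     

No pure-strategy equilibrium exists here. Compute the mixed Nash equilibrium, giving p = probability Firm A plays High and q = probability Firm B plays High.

p = 1/2, q = 5/8

Set Firm B's expected payoff from High equal to that from Low:
  Firm B's payoff from High: p·(-9) + (1−p)·7 = -16p + 7
  Firm B's payoff from Low: p·(-8) + (1−p)·6 = -14p + 6
  -16p + 7 = -14p + 6  ⇒  -2p = -1  ⇒  p = 1/2.
Set Firm A's expected payoff from High equal to that from Low:
  Firm A's payoff from High: q·(-8) + (1−q)·(-4) = -4q - 4
  Firm A's payoff from Low: q·(-11) + (1−q)·1 = -12q + 1
  -4q - 4 = -12q + 1  ⇒  8q = 5  ⇒  q = 5/8.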